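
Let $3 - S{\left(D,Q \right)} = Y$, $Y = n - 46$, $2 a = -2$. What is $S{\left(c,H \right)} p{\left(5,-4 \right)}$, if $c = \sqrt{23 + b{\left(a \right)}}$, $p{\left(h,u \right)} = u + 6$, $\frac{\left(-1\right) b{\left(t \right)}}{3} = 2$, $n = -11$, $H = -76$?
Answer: $120$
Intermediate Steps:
$a = -1$ ($a = \frac{1}{2} \left(-2\right) = -1$)
$b{\left(t \right)} = -6$ ($b{\left(t \right)} = \left(-3\right) 2 = -6$)
$p{\left(h,u \right)} = 6 + u$
$Y = -57$ ($Y = -11 - 46 = -57$)
$c = \sqrt{17}$ ($c = \sqrt{23 - 6} = \sqrt{17} \approx 4.1231$)
$S{\left(D,Q \right)} = 60$ ($S{\left(D,Q \right)} = 3 - -57 = 3 + 57 = 60$)
$S{\left(c,H \right)} p{\left(5,-4 \right)} = 60 \left(6 - 4\right) = 60 \cdot 2 = 120$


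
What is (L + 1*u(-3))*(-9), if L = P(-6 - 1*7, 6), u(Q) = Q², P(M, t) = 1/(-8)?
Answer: -639/8 ≈ -79.875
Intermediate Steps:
P(M, t) = -⅛
L = -⅛ ≈ -0.12500
(L + 1*u(-3))*(-9) = (-⅛ + 1*(-3)²)*(-9) = (-⅛ + 1*9)*(-9) = (-⅛ + 9)*(-9) = (71/8)*(-9) = -639/8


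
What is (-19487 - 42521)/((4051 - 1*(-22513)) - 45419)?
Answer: 62008/18855 ≈ 3.2887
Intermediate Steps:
(-19487 - 42521)/((4051 - 1*(-22513)) - 45419) = -62008/((4051 + 22513) - 45419) = -62008/(26564 - 45419) = -62008/(-18855) = -62008*(-1/18855) = 62008/18855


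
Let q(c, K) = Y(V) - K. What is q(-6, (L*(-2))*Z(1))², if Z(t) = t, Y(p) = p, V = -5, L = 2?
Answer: 1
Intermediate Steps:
q(c, K) = -5 - K
q(-6, (L*(-2))*Z(1))² = (-5 - 2*(-2))² = (-5 - (-4))² = (-5 - 1*(-4))² = (-5 + 4)² = (-1)² = 1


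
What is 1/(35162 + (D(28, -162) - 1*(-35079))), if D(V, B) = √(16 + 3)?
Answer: 70241/4933798062 - √19/4933798062 ≈ 1.4236e-5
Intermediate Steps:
D(V, B) = √19
1/(35162 + (D(28, -162) - 1*(-35079))) = 1/(35162 + (√19 - 1*(-35079))) = 1/(35162 + (√19 + 35079)) = 1/(35162 + (35079 + √19)) = 1/(70241 + √19)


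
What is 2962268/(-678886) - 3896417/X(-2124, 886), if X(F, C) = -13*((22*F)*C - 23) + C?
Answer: -798490094199457/182693072901027 ≈ -4.3707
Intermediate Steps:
X(F, C) = 299 + C - 286*C*F (X(F, C) = -13*(22*C*F - 23) + C = -13*(-23 + 22*C*F) + C = (299 - 286*C*F) + C = 299 + C - 286*C*F)
2962268/(-678886) - 3896417/X(-2124, 886) = 2962268/(-678886) - 3896417/(299 + 886 - 286*886*(-2124)) = 2962268*(-1/678886) - 3896417/(299 + 886 + 538213104) = -1481134/339443 - 3896417/538214289 = -798490094199457/182693072901027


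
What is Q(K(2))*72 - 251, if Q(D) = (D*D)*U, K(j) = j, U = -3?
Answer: -1115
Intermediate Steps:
Q(D) = -3*D**2 (Q(D) = (D*D)*(-3) = D**2*(-3) = -3*D**2)
Q(K(2))*72 - 251 = -3*2**2*72 - 251 = -3*4*72 - 251 = -12*72 - 251 = -864 - 251 = -1115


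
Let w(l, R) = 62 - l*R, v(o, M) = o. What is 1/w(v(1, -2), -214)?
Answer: 1/276 ≈ 0.0036232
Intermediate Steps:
w(l, R) = 62 - R*l
1/w(v(1, -2), -214) = 1/(62 - 1*(-214)*1) = 1/(62 + 214) = 1/276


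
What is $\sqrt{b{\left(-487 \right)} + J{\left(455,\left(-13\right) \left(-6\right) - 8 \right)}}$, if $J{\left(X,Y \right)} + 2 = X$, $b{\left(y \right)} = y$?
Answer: $i \sqrt{34} \approx 5.8309 i$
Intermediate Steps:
$J{\left(X,Y \right)} = -2 + X$
$\sqrt{b{\left(-487 \right)} + J{\left(455,\left(-13\right) \left(-6\right) - 8 \right)}} = \sqrt{-487 + \left(-2 + 455\right)} = \sqrt{-487 + 453} = \sqrt{-34} = i \sqrt{34}$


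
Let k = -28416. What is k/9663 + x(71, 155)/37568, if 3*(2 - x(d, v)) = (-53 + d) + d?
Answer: -1067799631/363019584 ≈ -2.9414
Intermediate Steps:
x(d, v) = 59/3 - 2*d/3 (x(d, v) = 2 - ((-53 + d) + d)/3 = 2 - (-53 + 2*d)/3 = 2 + (53/3 - 2*d/3) = 59/3 - 2*d/3)
k/9663 + x(71, 155)/37568 = -28416/9663 + (59/3 - ⅔*71)/37568 = -28416*1/9663 + (59/3 - 142/3)*(1/37568) = -9472/3221 - 83/3*1/37568 = -9472/3221 - 83/112704 = -1067799631/363019584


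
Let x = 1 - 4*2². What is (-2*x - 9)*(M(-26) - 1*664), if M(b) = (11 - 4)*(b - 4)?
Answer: -18354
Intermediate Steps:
x = -15 (x = 1 - 4*4 = 1 - 16 = -15)
M(b) = -28 + 7*b (M(b) = 7*(-4 + b) = -28 + 7*b)
(-2*x - 9)*(M(-26) - 1*664) = (-2*(-15) - 9)*((-28 + 7*(-26)) - 1*664) = (30 - 9)*((-28 - 182) - 664) = 21*(-210 - 664) = 21*(-874) = -18354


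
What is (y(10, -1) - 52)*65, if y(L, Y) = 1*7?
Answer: -2925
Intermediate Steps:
y(L, Y) = 7
(y(10, -1) - 52)*65 = (7 - 52)*65 = -45*65 = -2925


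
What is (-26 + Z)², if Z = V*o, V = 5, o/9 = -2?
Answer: 13456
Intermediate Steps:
o = -18 (o = 9*(-2) = -18)
Z = -90 (Z = 5*(-18) = -90)
(-26 + Z)² = (-26 - 90)² = (-116)² = 13456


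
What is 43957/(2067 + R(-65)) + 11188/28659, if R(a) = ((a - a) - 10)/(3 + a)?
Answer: 39769622969/1836526038 ≈ 21.655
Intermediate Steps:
R(a) = -10/(3 + a) (R(a) = (0 - 10)/(3 + a) = -10/(3 + a))
43957/(2067 + R(-65)) + 11188/28659 = 43957/(2067 - 10/(3 - 65)) + 11188/28659 = 43957/(2067 - 10/(-62)) + 11188*(1/28659) = 43957/(2067 - 10*(-1/62)) + 11188/28659 = 43957/(2067 + 5/31) + 11188/28659 = 43957/(64082/31) + 11188/28659 = 43957*(31/64082) + 11188/28659 = 1362667/64082 + 11188/28659 = 39769622969/1836526038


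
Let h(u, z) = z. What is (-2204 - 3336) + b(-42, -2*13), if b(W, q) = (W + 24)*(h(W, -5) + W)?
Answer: -4694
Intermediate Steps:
b(W, q) = (-5 + W)*(24 + W) (b(W, q) = (W + 24)*(-5 + W) = (24 + W)*(-5 + W) = (-5 + W)*(24 + W))
(-2204 - 3336) + b(-42, -2*13) = (-2204 - 3336) + (-120 + (-42)² + 19*(-42)) = -5540 + (-120 + 1764 - 798) = -5540 + 846 = -4694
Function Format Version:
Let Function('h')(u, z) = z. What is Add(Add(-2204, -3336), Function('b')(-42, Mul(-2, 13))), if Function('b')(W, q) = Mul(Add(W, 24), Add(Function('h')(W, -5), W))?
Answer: -4694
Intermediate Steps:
Function('b')(W, q) = Mul(Add(-5, W), Add(24, W)) (Function('b')(W, q) = Mul(Add(W, 24), Add(-5, W)) = Mul(Add(24, W), Add(-5, W)) = Mul(Add(-5, W), Add(24, W)))
Add(Add(-2204, -3336), Function('b')(-42, Mul(-2, 13))) = Add(Add(-2204, -3336), Add(-120, Pow(-42, 2), Mul(19, -42))) = Add(-5540, Add(-120, 1764, -798)) = Add(-5540, 846) = -4694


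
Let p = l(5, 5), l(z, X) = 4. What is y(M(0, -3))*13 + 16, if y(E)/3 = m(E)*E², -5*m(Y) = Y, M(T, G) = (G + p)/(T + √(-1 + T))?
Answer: 16 - 39*I/5 ≈ 16.0 - 7.8*I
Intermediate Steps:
p = 4
M(T, G) = (4 + G)/(T + √(-1 + T)) (M(T, G) = (G + 4)/(T + √(-1 + T)) = (4 + G)/(T + √(-1 + T)))
m(Y) = -Y/5
y(E) = -3*E³/5 (y(E) = 3*((-E/5)*E²) = 3*(-E³/5) = -3*E³/5)
y(M(0, -3))*13 + 16 = -3*(4 - 3)³/(0 + √(-1 + 0))³/5*13 + 16 = -3/(5*(0 + √(-1))³)*13 + 16 = -3/(5*(0 + I)³)*13 + 16 = -3*I/5*13 + 16 = -39*I/5 + 16 = 16 - 39*I/5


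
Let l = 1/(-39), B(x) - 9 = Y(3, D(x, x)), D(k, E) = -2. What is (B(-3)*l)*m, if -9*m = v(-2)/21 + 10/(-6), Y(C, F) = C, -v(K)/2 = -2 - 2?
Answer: -4/91 ≈ -0.043956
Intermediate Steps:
v(K) = 8 (v(K) = -2*(-2 - 2) = -2*(-4) = 8)
B(x) = 12 (B(x) = 9 + 3 = 12)
m = ⅐ (m = -(8/21 + 10/(-6))/9 = -(8*(1/21) + 10*(-⅙))/9 = -(8/21 - 5/3)/9 = -⅑*(-9/7) = ⅐ ≈ 0.14286)
l = -1/39 ≈ -0.025641
(B(-3)*l)*m = (12*(-1/39))*(⅐) = -4/13*⅐ = -4/91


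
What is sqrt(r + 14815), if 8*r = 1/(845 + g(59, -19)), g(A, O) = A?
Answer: sqrt(12107055153)/904 ≈ 121.72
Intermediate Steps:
r = 1/7232 (r = 1/(8*(845 + 59)) = (1/8)/904 = (1/8)*(1/904) = 1/7232 ≈ 0.00013827)
sqrt(r + 14815) = sqrt(1/7232 + 14815) = sqrt(107142081/7232) = sqrt(12107055153)/904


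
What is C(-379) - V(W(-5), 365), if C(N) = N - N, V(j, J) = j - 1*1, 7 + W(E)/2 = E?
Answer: 25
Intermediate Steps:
W(E) = -14 + 2*E
V(j, J) = -1 + j (V(j, J) = j - 1 = -1 + j)
C(N) = 0
C(-379) - V(W(-5), 365) = 0 - (-1 + (-14 + 2*(-5))) = 0 - (-1 + (-14 - 10)) = 0 - (-1 - 24) = 0 - 1*(-25) = 0 + 25 = 25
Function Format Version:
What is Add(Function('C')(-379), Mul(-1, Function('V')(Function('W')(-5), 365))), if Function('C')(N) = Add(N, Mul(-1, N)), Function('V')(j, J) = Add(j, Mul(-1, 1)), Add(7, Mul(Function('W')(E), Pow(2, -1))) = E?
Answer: 25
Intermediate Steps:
Function('W')(E) = Add(-14, Mul(2, E))
Function('V')(j, J) = Add(-1, j) (Function('V')(j, J) = Add(j, -1) = Add(-1, j))
Function('C')(N) = 0
Add(Function('C')(-379), Mul(-1, Function('V')(Function('W')(-5), 365))) = Add(0, Mul(-1, Add(-1, Add(-14, Mul(2, -5))))) = Add(0, Mul(-1, Add(-1, Add(-14, -10)))) = Add(0, Mul(-1, Add(-1, -24))) = Add(0, Mul(-1, -25)) = Add(0, 25) = 25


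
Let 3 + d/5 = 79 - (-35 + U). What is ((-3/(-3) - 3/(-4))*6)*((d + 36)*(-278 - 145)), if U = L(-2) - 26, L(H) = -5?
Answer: -3313359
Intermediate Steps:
U = -31 (U = -5 - 26 = -31)
d = 710 (d = -15 + 5*(79 - (-35 - 31)) = -15 + 5*(79 - 1*(-66)) = -15 + 5*(79 + 66) = -15 + 5*145 = -15 + 725 = 710)
((-3/(-3) - 3/(-4))*6)*((d + 36)*(-278 - 145)) = ((-3/(-3) - 3/(-4))*6)*((710 + 36)*(-278 - 145)) = ((-3*(-⅓) - 3*(-¼))*6)*(746*(-423)) = ((1 + ¾)*6)*(-315558) = ((7/4)*6)*(-315558) = (21/2)*(-315558) = -3313359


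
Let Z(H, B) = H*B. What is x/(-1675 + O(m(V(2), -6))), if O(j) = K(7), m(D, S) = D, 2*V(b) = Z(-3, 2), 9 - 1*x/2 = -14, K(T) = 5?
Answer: -23/835 ≈ -0.027545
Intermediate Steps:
x = 46 (x = 18 - 2*(-14) = 18 + 28 = 46)
Z(H, B) = B*H
V(b) = -3 (V(b) = (2*(-3))/2 = (½)*(-6) = -3)
O(j) = 5
x/(-1675 + O(m(V(2), -6))) = 46/(-1675 + 5) = 46/(-1670) = 46*(-1/1670) = -23/835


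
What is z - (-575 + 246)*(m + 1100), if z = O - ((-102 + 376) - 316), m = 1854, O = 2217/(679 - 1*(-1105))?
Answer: 1733886089/1784 ≈ 9.7191e+5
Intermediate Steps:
O = 2217/1784 (O = 2217/(679 + 1105) = 2217/1784 ≈ 1.2427)
z = 77145/1784 (z = 2217/1784 - ((-102 + 376) - 316) = 2217/1784 - (274 - 316) = 2217/1784 - 1*(-42) = 2217/1784 + 42 = 77145/1784 ≈ 43.243)
z - (-575 + 246)*(m + 1100) = 77145/1784 - (-575 + 246)*(1854 + 1100) = 77145/1784 - (-329)*2954 = 77145/1784 - 1*(-971866) = 77145/1784 + 971866 = 1733886089/1784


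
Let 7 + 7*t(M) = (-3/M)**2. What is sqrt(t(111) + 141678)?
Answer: 2*sqrt(2375958711)/259 ≈ 376.40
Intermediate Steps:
t(M) = -1 + 9/(7*M**2) (t(M) = -1 + (-3/M)**2/7 = -1 + (9/M**2)/7 = -1 + 9/(7*M**2))
sqrt(t(111) + 141678) = sqrt((-1 + (9/7)/111**2) + 141678) = sqrt((-1 + (9/7)*(1/12321)) + 141678) = sqrt((-1 + 1/9583) + 141678) = sqrt(-9582/9583 + 141678) = sqrt(1357690692/9583) = 2*sqrt(2375958711)/259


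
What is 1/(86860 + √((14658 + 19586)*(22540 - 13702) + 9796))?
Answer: 21715/1810500333 - 11*√625327/3621000666 ≈ 9.5917e-6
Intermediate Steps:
1/(86860 + √((14658 + 19586)*(22540 - 13702) + 9796)) = 1/(86860 + √(34244*8838 + 9796)) = 1/(86860 + √(302648472 + 9796)) = 1/(86860 + √302658268) = 1/(86860 + 22*√625327)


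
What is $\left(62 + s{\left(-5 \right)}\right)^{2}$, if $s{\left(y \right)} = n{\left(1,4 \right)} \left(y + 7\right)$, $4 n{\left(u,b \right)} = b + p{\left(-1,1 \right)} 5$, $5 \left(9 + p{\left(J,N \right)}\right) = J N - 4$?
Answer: $1521$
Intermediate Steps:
$p{\left(J,N \right)} = - \frac{49}{5} + \frac{J N}{5}$ ($p{\left(J,N \right)} = -9 + \frac{J N - 4}{5} = -9 + \frac{-4 + J N}{5} = -9 + \left(- \frac{4}{5} + \frac{J N}{5}\right) = - \frac{49}{5} + \frac{J N}{5}$)
$n{\left(u,b \right)} = - \frac{25}{2} + \frac{b}{4}$ ($n{\left(u,b \right)} = \frac{b + \left(- \frac{49}{5} + \frac{1}{5} \left(-1\right) 1\right) 5}{4} = \frac{b + \left(- \frac{49}{5} - \frac{1}{5}\right) 5}{4} = \frac{b - 50}{4} = \frac{-50 + b}{4} = - \frac{25}{2} + \frac{b}{4}$)
$s{\left(y \right)} = - \frac{161}{2} - \frac{23 y}{2}$ ($s{\left(y \right)} = \left(- \frac{25}{2} + \frac{1}{4} \cdot 4\right) \left(y + 7\right) = \left(- \frac{25}{2} + 1\right) \left(7 + y\right) = - \frac{23 \left(7 + y\right)}{2} = - \frac{161}{2} - \frac{23 y}{2}$)
$\left(62 + s{\left(-5 \right)}\right)^{2} = \left(62 - 23\right)^{2} = 39^{2} = 1521$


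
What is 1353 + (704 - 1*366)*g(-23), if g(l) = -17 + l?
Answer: -12167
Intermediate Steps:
1353 + (704 - 1*366)*g(-23) = 1353 + (704 - 1*366)*(-17 - 23) = 1353 + (704 - 366)*(-40) = 1353 + 338*(-40) = 1353 - 13520 = -12167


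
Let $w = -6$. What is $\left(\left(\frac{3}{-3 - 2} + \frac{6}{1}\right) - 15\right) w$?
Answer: $\frac{288}{5} \approx 57.6$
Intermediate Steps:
$\left(\left(\frac{3}{-3 - 2} + \frac{6}{1}\right) - 15\right) w = \left(\left(\frac{3}{-3 - 2} + \frac{6}{1}\right) - 15\right) \left(-6\right) = \left(\left(\frac{3}{-5} + 6 \cdot 1\right) - 15\right) \left(-6\right) = \left(\left(3 \left(- \frac{1}{5}\right) + 6\right) - 15\right) \left(-6\right) = \left(\left(- \frac{3}{5} + 6\right) - 15\right) \left(-6\right) = \left(\frac{27}{5} - 15\right) \left(-6\right) = \left(- \frac{48}{5}\right) \left(-6\right) = \frac{288}{5}$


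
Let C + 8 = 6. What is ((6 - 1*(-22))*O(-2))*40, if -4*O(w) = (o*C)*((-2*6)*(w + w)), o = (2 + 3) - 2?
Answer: 80640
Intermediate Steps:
C = -2 (C = -8 + 6 = -2)
o = 3 (o = 5 - 2 = 3)
O(w) = -36*w (O(w) = -3*(-2)*(-2*6)*(w + w)/4 = -(-3)*(-24*w)/2 = -36*w)
((6 - 1*(-22))*O(-2))*40 = ((6 - 1*(-22))*(-36*(-2)))*40 = ((6 + 22)*72)*40 = (28*72)*40 = 2016*40 = 80640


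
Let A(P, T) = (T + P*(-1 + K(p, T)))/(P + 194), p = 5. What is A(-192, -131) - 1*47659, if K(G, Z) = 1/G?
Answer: -476477/10 ≈ -47648.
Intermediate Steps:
A(P, T) = (T - 4*P/5)/(194 + P) (A(P, T) = (T + P*(-1 + 1/5))/(P + 194) = (T + P*(-1 + 1/5))/(194 + P) = (T + P*(-4/5))/(194 + P) = (T - 4*P/5)/(194 + P))
A(-192, -131) - 1*47659 = (-131 - 4/5*(-192))/(194 - 192) - 1*47659 = (-131 + 768/5)/2 - 47659 = (1/2)*(113/5) - 47659 = 113/10 - 47659 = -476477/10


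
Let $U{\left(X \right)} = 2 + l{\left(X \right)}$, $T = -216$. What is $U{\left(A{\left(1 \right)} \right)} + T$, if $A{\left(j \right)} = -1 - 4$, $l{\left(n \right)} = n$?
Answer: $-219$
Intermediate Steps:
$A{\left(j \right)} = -5$ ($A{\left(j \right)} = -1 - 4 = -5$)
$U{\left(X \right)} = 2 + X$
$U{\left(A{\left(1 \right)} \right)} + T = \left(2 - 5\right) - 216 = -3 - 216 = -219$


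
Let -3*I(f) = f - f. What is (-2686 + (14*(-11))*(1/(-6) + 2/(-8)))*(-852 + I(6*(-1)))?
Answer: 2233802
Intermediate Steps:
I(f) = 0 (I(f) = -(f - f)/3 = -⅓*0 = 0)
(-2686 + (14*(-11))*(1/(-6) + 2/(-8)))*(-852 + I(6*(-1))) = (-2686 + (14*(-11))*(1/(-6) + 2/(-8)))*(-852 + 0) = (-2686 - 154*(1*(-⅙) + 2*(-⅛)))*(-852) = (-2686 - 154*(-⅙ - ¼))*(-852) = (-2686 - 154*(-5/12))*(-852) = (-2686 + 385/6)*(-852) = -15731/6*(-852) = 2233802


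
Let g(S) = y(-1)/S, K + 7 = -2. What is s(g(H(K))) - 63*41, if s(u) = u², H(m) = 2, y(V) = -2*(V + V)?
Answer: -2579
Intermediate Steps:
K = -9 (K = -7 - 2 = -9)
y(V) = -4*V
g(S) = 4/S (g(S) = (-4*(-1))/S = 4/S)
s(g(H(K))) - 63*41 = (4/2)² - 63*41 = (4*(½))² - 2583 = 2² - 2583 = 4 - 2583 = -2579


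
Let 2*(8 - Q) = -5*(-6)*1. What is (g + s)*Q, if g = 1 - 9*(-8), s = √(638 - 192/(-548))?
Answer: -511 - 7*√11981198/137 ≈ -687.86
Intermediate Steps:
Q = -7 (Q = 8 - (-5*(-6))/2 = 8 - 15 = -7)
s = √11981198/137 (s = √(638 - 192*(-1/548)) = √(638 + 48/137) = √(87454/137) = √11981198/137 ≈ 25.266)
g = 73 (g = 1 + 72 = 73)
(g + s)*Q = (73 + √11981198/137)*(-7) = -511 - 7*√11981198/137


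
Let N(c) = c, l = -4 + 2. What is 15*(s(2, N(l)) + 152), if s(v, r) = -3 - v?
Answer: 2205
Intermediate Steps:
l = -2
15*(s(2, N(l)) + 152) = 15*((-3 - 1*2) + 152) = 15*((-3 - 2) + 152) = 15*(-5 + 152) = 15*147 = 2205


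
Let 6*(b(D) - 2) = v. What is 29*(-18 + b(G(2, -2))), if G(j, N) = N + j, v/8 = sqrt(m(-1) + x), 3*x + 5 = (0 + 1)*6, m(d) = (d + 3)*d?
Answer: -464 + 116*I*sqrt(15)/9 ≈ -464.0 + 49.918*I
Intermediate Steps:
m(d) = d*(3 + d) (m(d) = (3 + d)*d = d*(3 + d))
x = 1/3 (x = -5/3 + ((0 + 1)*6)/3 = -5/3 + (1*6)/3 = -5/3 + (1/3)*6 = -5/3 + 2 = 1/3 ≈ 0.33333)
v = 8*I*sqrt(15)/3 (v = 8*sqrt(-(3 - 1) + 1/3) = 8*sqrt(-1*2 + 1/3) = 8*sqrt(-2 + 1/3) = 8*sqrt(-5/3) = 8*(I*sqrt(15)/3) = 8*I*sqrt(15)/3 ≈ 10.328*I)
b(D) = 2 + 4*I*sqrt(15)/9 (b(D) = 2 + (8*I*sqrt(15)/3)/6 = 2 + 4*I*sqrt(15)/9)
29*(-18 + b(G(2, -2))) = 29*(-18 + (2 + 4*I*sqrt(15)/9)) = 29*(-16 + 4*I*sqrt(15)/9) = -464 + 116*I*sqrt(15)/9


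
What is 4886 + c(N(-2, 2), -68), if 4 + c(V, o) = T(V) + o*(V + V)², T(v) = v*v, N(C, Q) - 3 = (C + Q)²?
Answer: 2443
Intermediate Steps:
N(C, Q) = 3 + (C + Q)²
T(v) = v²
c(V, o) = -4 + V² + 4*o*V² (c(V, o) = -4 + (V² + o*(V + V)²) = -4 + (V² + o*(2*V)²) = -4 + (V² + o*(4*V²)) = -4 + (V² + 4*o*V²) = -4 + V² + 4*o*V²)
4886 + c(N(-2, 2), -68) = 4886 + (-4 + (3 + (-2 + 2)²)² + 4*(-68)*(3 + (-2 + 2)²)²) = 4886 + (-4 + (3 + 0²)² + 4*(-68)*(3 + 0²)²) = 4886 + (-4 + (3 + 0)² + 4*(-68)*(3 + 0)²) = 4886 + (-4 + 3² + 4*(-68)*3²) = 4886 + (-4 + 9 + 4*(-68)*9) = 4886 + (-4 + 9 - 2448) = 4886 - 2443 = 2443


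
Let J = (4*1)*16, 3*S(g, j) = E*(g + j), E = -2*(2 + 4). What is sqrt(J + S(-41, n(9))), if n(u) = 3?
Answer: 6*sqrt(6) ≈ 14.697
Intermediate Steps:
E = -12 (E = -2*6 = -12)
S(g, j) = -4*g - 4*j (S(g, j) = (-12*(g + j))/3 = (-12*g - 12*j)/3 = -4*g - 4*j)
J = 64 (J = 4*16 = 64)
sqrt(J + S(-41, n(9))) = sqrt(64 + (-4*(-41) - 4*3)) = sqrt(64 + (164 - 12)) = sqrt(64 + 152) = sqrt(216) = 6*sqrt(6)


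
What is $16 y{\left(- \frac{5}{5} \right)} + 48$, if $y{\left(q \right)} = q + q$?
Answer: $16$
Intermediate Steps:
$y{\left(q \right)} = 2 q$
$16 y{\left(- \frac{5}{5} \right)} + 48 = 16 \cdot 2 \left(- \frac{5}{5}\right) + 48 = 16 \cdot 2 \left(\left(-5\right) \frac{1}{5}\right) + 48 = 16 \cdot 2 \left(-1\right) + 48 = 16 \left(-2\right) + 48 = -32 + 48 = 16$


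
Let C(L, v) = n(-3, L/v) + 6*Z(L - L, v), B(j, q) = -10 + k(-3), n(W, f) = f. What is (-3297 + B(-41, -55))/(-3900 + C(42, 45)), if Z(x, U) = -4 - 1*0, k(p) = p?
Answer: 24825/29423 ≈ 0.84373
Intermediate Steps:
Z(x, U) = -4 (Z(x, U) = -4 + 0 = -4)
B(j, q) = -13 (B(j, q) = -10 - 3 = -13)
C(L, v) = -24 + L/v (C(L, v) = L/v + 6*(-4) = L/v - 24 = -24 + L/v)
(-3297 + B(-41, -55))/(-3900 + C(42, 45)) = (-3297 - 13)/(-3900 + (-24 + 42/45)) = -3310/(-3900 + (-24 + 42*(1/45))) = -3310/(-3900 + (-24 + 14/15)) = -3310/(-3900 - 346/15) = -3310/(-58846/15) = -3310*(-15/58846) = 24825/29423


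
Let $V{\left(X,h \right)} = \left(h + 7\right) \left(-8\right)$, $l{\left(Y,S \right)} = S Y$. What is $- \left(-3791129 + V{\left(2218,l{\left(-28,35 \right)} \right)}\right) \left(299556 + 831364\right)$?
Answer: $4278660527400$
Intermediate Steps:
$V{\left(X,h \right)} = -56 - 8 h$ ($V{\left(X,h \right)} = \left(7 + h\right) \left(-8\right) = -56 - 8 h$)
$- \left(-3791129 + V{\left(2218,l{\left(-28,35 \right)} \right)}\right) \left(299556 + 831364\right) = - \left(-3791129 - \left(56 + 8 \cdot 35 \left(-28\right)\right)\right) \left(299556 + 831364\right) = - \left(-3791129 - -7784\right) 1130920 = - \left(-3791129 + \left(-56 + 7840\right)\right) 1130920 = - \left(-3791129 + 7784\right) 1130920 = - \left(-3783345\right) 1130920 = \left(-1\right) \left(-4278660527400\right) = 4278660527400$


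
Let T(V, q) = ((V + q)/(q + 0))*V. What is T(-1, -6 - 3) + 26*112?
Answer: 26198/9 ≈ 2910.9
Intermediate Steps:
T(V, q) = V*(V + q)/q (T(V, q) = ((V + q)/q)*V = V*(V + q)/q)
T(-1, -6 - 3) + 26*112 = -(-1 + (-6 - 3))/(-6 - 3) + 26*112 = -1*(-1 - 9)/(-9) + 2912 = -1*(-⅑)*(-10) + 2912 = -10/9 + 2912 = 26198/9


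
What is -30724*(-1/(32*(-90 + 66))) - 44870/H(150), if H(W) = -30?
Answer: 279487/192 ≈ 1455.7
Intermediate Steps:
-30724*(-1/(32*(-90 + 66))) - 44870/H(150) = -30724*(-1/(32*(-90 + 66))) - 44870/(-30) = -30724/((-32*(-24))) - 44870*(-1/30) = -30724/768 + 4487/3 = -30724*1/768 + 4487/3 = -7681/192 + 4487/3 = 279487/192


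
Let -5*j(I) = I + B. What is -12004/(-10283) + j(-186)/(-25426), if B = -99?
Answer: 304627573/261455558 ≈ 1.1651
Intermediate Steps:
j(I) = 99/5 - I/5 (j(I) = -(I - 99)/5 = -(-99 + I)/5 = 99/5 - I/5)
-12004/(-10283) + j(-186)/(-25426) = -12004/(-10283) + (99/5 - ⅕*(-186))/(-25426) = -12004*(-1/10283) + (99/5 + 186/5)*(-1/25426) = 12004/10283 + 57*(-1/25426) = 12004/10283 - 57/25426 = 304627573/261455558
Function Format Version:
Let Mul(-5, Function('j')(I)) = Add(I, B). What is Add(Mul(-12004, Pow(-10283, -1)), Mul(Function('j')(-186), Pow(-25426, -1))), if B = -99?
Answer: Rational(304627573, 261455558) ≈ 1.1651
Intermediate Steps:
Function('j')(I) = Add(Rational(99, 5), Mul(Rational(-1, 5), I)) (Function('j')(I) = Mul(Rational(-1, 5), Add(I, -99)) = Mul(Rational(-1, 5), Add(-99, I)) = Add(Rational(99, 5), Mul(Rational(-1, 5), I)))
Add(Mul(-12004, Pow(-10283, -1)), Mul(Function('j')(-186), Pow(-25426, -1))) = Add(Mul(-12004, Pow(-10283, -1)), Mul(Add(Rational(99, 5), Mul(Rational(-1, 5), -186)), Pow(-25426, -1))) = Add(Mul(-12004, Rational(-1, 10283)), Mul(Add(Rational(99, 5), Rational(186, 5)), Rational(-1, 25426))) = Add(Rational(12004, 10283), Mul(57, Rational(-1, 25426))) = Add(Rational(12004, 10283), Rational(-57, 25426)) = Rational(304627573, 261455558)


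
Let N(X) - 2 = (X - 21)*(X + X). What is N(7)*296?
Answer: -57424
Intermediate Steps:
N(X) = 2 + 2*X*(-21 + X) (N(X) = 2 + (X - 21)*(X + X) = 2 + (-21 + X)*(2*X) = 2 + 2*X*(-21 + X))
N(7)*296 = (2 - 42*7 + 2*7²)*296 = (2 - 294 + 2*49)*296 = (2 - 294 + 98)*296 = -194*296 = -57424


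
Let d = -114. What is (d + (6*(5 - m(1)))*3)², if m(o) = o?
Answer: 1764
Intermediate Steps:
(d + (6*(5 - m(1)))*3)² = (-114 + (6*(5 - 1*1))*3)² = (-114 + (6*(5 - 1))*3)² = (-114 + (6*4)*3)² = (-114 + 24*3)² = (-114 + 72)² = (-42)² = 1764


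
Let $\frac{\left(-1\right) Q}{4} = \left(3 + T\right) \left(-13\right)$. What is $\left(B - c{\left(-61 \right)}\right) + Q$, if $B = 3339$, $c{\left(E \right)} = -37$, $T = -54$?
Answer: $724$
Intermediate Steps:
$Q = -2652$ ($Q = - 4 \left(3 - 54\right) \left(-13\right) = - 4 \left(\left(-51\right) \left(-13\right)\right) = \left(-4\right) 663 = -2652$)
$\left(B - c{\left(-61 \right)}\right) + Q = \left(3339 - -37\right) - 2652 = \left(3339 + 37\right) - 2652 = 3376 - 2652 = 724$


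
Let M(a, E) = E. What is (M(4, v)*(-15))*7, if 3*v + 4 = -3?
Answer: 245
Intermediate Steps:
v = -7/3 (v = -4/3 + (⅓)*(-3) = -4/3 - 1 = -7/3 ≈ -2.3333)
(M(4, v)*(-15))*7 = -7/3*(-15)*7 = 35*7 = 245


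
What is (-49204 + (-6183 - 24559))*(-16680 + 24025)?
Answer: -587203370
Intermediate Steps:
(-49204 + (-6183 - 24559))*(-16680 + 24025) = (-49204 - 30742)*7345 = -79946*7345 = -587203370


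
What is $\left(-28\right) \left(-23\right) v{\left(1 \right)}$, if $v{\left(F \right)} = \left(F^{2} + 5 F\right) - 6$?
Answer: $0$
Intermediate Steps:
$v{\left(F \right)} = -6 + F^{2} + 5 F$
$\left(-28\right) \left(-23\right) v{\left(1 \right)} = \left(-28\right) \left(-23\right) \left(-6 + 1^{2} + 5 \cdot 1\right) = 644 \left(-6 + 1 + 5\right) = 644 \cdot 0 = 0$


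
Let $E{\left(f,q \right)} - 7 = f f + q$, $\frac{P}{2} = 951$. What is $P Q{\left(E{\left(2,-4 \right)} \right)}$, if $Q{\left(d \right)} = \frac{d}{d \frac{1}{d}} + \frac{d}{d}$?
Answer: $15216$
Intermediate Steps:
$P = 1902$ ($P = 2 \cdot 951 = 1902$)
$E{\left(f,q \right)} = 7 + q + f^{2}$ ($E{\left(f,q \right)} = 7 + \left(f f + q\right) = 7 + \left(f^{2} + q\right) = 7 + \left(q + f^{2}\right) = 7 + q + f^{2}$)
$Q{\left(d \right)} = 1 + d$ ($Q{\left(d \right)} = \frac{d}{1} + 1 = d 1 + 1 = d + 1 = 1 + d$)
$P Q{\left(E{\left(2,-4 \right)} \right)} = 1902 \left(1 + \left(7 - 4 + 2^{2}\right)\right) = 1902 \left(1 + \left(7 - 4 + 4\right)\right) = 1902 \left(1 + 7\right) = 1902 \cdot 8 = 15216$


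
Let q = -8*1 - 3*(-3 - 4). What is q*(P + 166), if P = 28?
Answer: 2522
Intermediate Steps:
q = 13 (q = -8 - 3*(-7) = -8 - 1*(-21) = -8 + 21 = 13)
q*(P + 166) = 13*(28 + 166) = 13*194 = 2522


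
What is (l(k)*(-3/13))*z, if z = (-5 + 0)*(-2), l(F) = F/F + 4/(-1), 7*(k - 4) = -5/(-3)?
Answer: 90/13 ≈ 6.9231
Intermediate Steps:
k = 89/21 (k = 4 + (-5/(-3))/7 = 4 + (-5*(-⅓))/7 = 4 + (⅐)*(5/3) = 4 + 5/21 = 89/21 ≈ 4.2381)
l(F) = -3 (l(F) = 1 + 4*(-1) = 1 - 4 = -3)
z = 10 (z = -5*(-2) = 10)
(l(k)*(-3/13))*z = -(-9)/13*10 = -3*(-3/13)*10 = (9/13)*10 = 90/13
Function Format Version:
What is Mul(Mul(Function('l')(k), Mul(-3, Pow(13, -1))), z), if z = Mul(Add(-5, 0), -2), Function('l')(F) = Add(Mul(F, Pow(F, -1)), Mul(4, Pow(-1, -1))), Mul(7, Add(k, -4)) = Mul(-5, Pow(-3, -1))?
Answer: Rational(90, 13) ≈ 6.9231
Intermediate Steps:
k = Rational(89, 21) (k = Add(4, Mul(Rational(1, 7), Mul(-5, Pow(-3, -1)))) = Add(4, Mul(Rational(1, 7), Mul(-5, Rational(-1, 3)))) = Add(4, Mul(Rational(1, 7), Rational(5, 3))) = Add(4, Rational(5, 21)) = Rational(89, 21) ≈ 4.2381)
Function('l')(F) = -3 (Function('l')(F) = Add(1, Mul(4, -1)) = Add(1, -4) = -3)
z = 10 (z = Mul(-5, -2) = 10)
Mul(Mul(Function('l')(k), Mul(-3, Pow(13, -1))), z) = Mul(Mul(-3, Mul(-3, Pow(13, -1))), 10) = Mul(Mul(-3, Mul(-3, Rational(1, 13))), 10) = Mul(Mul(-3, Rational(-3, 13)), 10) = Mul(Rational(9, 13), 10) = Rational(90, 13)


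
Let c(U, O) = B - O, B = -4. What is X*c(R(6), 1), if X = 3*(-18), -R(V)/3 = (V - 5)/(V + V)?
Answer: 270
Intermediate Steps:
R(V) = -3*(-5 + V)/(2*V) (R(V) = -3*(V - 5)/(V + V) = -3*(-5 + V)/(2*V))
c(U, O) = -4 - O
X = -54
X*c(R(6), 1) = -54*(-4 - 1*1) = -54*(-4 - 1) = -54*(-5) = 270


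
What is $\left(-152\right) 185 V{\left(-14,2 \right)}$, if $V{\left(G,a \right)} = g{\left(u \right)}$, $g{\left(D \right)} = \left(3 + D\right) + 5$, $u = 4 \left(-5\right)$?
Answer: $337440$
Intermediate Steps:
$u = -20$
$g{\left(D \right)} = 8 + D$
$V{\left(G,a \right)} = -12$ ($V{\left(G,a \right)} = 8 - 20 = -12$)
$\left(-152\right) 185 V{\left(-14,2 \right)} = \left(-152\right) 185 \left(-12\right) = \left(-28120\right) \left(-12\right) = 337440$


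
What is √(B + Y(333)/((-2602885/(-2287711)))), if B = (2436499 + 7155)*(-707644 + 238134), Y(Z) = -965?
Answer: I*√310924191156885398507331/520577 ≈ 1.0711e+6*I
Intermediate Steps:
B = -1147319989540 (B = 2443654*(-469510) = -1147319989540)
√(B + Y(333)/((-2602885/(-2287711)))) = √(-1147319989540 - 965/((-2602885/(-2287711)))) = √(-1147319989540 - 965/((-2602885*(-1/2287711)))) = √(-1147319989540 - 965/2602885/2287711) = √(-1147319989540 - 965*2287711/2602885) = √(-1147319989540 - 441528223/520577) = √(-597268398636292803/520577) = I*√310924191156885398507331/520577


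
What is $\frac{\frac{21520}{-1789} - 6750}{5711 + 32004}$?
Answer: $- \frac{2419454}{13494427} \approx -0.17929$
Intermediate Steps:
$\frac{\frac{21520}{-1789} - 6750}{5711 + 32004} = \frac{21520 \left(- \frac{1}{1789}\right) - 6750}{37715} = \left(- \frac{21520}{1789} - 6750\right) \frac{1}{37715} = \left(- \frac{12097270}{1789}\right) \frac{1}{37715} = - \frac{2419454}{13494427}$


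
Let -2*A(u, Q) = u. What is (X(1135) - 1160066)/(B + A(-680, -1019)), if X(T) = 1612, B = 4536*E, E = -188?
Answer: 579227/426214 ≈ 1.3590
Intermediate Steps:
A(u, Q) = -u/2
B = -852768 (B = 4536*(-188) = -852768)
(X(1135) - 1160066)/(B + A(-680, -1019)) = (1612 - 1160066)/(-852768 - ½*(-680)) = -1158454/(-852768 + 340) = -1158454/(-852428) = -1158454*(-1/852428) = 579227/426214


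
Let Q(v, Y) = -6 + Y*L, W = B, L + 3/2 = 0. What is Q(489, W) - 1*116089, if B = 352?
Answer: -116623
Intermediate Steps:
L = -3/2 (L = -3/2 + 0 = -3/2 ≈ -1.5000)
W = 352
Q(v, Y) = -6 - 3*Y/2 (Q(v, Y) = -6 + Y*(-3/2) = -6 - 3*Y/2)
Q(489, W) - 1*116089 = (-6 - 3/2*352) - 1*116089 = (-6 - 528) - 116089 = -534 - 116089 = -116623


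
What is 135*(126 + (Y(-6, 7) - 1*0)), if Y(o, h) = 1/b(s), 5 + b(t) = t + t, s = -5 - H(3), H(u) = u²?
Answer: 187065/11 ≈ 17006.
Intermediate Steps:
s = -14 (s = -5 - 1*3² = -5 - 1*9 = -5 - 9 = -14)
b(t) = -5 + 2*t (b(t) = -5 + (t + t) = -5 + 2*t)
Y(o, h) = -1/33 (Y(o, h) = 1/(-5 + 2*(-14)) = 1/(-5 - 28) = 1/(-33) = -1/33)
135*(126 + (Y(-6, 7) - 1*0)) = 135*(126 + (-1/33 - 1*0)) = 135*(126 + (-1/33 + 0)) = 135*(126 - 1/33) = 135*(4157/33) = 187065/11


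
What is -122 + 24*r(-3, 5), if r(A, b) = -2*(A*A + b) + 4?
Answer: -698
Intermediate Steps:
r(A, b) = 4 - 2*b - 2*A**2 (r(A, b) = -2*(A**2 + b) + 4 = -2*(b + A**2) + 4 = (-2*b - 2*A**2) + 4 = 4 - 2*b - 2*A**2)
-122 + 24*r(-3, 5) = -122 + 24*(4 - 2*5 - 2*(-3)**2) = -122 + 24*(4 - 10 - 2*9) = -122 + 24*(4 - 10 - 18) = -122 + 24*(-24) = -122 - 576 = -698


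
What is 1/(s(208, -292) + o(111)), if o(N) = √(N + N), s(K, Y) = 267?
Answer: 89/23689 - √222/71067 ≈ 0.0035474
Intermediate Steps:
o(N) = √2*√N (o(N) = √(2*N) = √2*√N)
1/(s(208, -292) + o(111)) = 1/(267 + √2*√111) = 1/(267 + √222)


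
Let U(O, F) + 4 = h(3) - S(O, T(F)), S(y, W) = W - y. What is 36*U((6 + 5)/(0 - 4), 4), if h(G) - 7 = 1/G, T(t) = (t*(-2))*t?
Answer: 1173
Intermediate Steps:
T(t) = -2*t² (T(t) = (-2*t)*t = -2*t²)
h(G) = 7 + 1/G
U(O, F) = 10/3 + O + 2*F² (U(O, F) = -4 + ((7 + 1/3) - (-2*F² - O)) = -4 + ((7 + ⅓) - (-O - 2*F²)) = -4 + (22/3 + (O + 2*F²)) = -4 + (22/3 + O + 2*F²) = 10/3 + O + 2*F²)
36*U((6 + 5)/(0 - 4), 4) = 36*(10/3 + (6 + 5)/(0 - 4) + 2*4²) = 36*(10/3 + 11/(-4) + 2*16) = 36*(10/3 + 11*(-¼) + 32) = 36*(10/3 - 11/4 + 32) = 36*(391/12) = 1173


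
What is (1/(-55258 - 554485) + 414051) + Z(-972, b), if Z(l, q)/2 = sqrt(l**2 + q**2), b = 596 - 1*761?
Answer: 252464698892/609743 + 6*sqrt(108001) ≈ 4.1602e+5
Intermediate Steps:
b = -165 (b = 596 - 761 = -165)
Z(l, q) = 2*sqrt(l**2 + q**2)
(1/(-55258 - 554485) + 414051) + Z(-972, b) = (1/(-55258 - 554485) + 414051) + 2*sqrt((-972)**2 + (-165)**2) = (1/(-609743) + 414051) + 2*sqrt(944784 + 27225) = (-1/609743 + 414051) + 2*sqrt(972009) = 252464698892/609743 + 2*(3*sqrt(108001)) = 252464698892/609743 + 6*sqrt(108001)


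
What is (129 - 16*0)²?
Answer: 16641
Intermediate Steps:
(129 - 16*0)² = (129 + 0)² = 129² = 16641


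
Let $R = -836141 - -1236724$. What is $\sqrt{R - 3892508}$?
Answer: $5 i \sqrt{139677} \approx 1868.7 i$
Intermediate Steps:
$R = 400583$ ($R = -836141 + 1236724 = 400583$)
$\sqrt{R - 3892508} = \sqrt{400583 - 3892508} = \sqrt{-3491925} = 5 i \sqrt{139677}$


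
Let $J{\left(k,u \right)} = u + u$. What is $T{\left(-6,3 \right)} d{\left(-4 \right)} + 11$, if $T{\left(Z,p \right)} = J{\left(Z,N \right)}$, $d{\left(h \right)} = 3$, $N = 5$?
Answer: $41$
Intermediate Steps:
$J{\left(k,u \right)} = 2 u$
$T{\left(Z,p \right)} = 10$ ($T{\left(Z,p \right)} = 2 \cdot 5 = 10$)
$T{\left(-6,3 \right)} d{\left(-4 \right)} + 11 = 10 \cdot 3 + 11 = 30 + 11 = 41$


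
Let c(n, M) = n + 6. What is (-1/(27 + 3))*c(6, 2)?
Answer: -⅖ ≈ -0.40000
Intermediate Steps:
c(n, M) = 6 + n
(-1/(27 + 3))*c(6, 2) = (-1/(27 + 3))*(6 + 6) = (-1/30)*12 = ((1/30)*(-1))*12 = -1/30*12 = -⅖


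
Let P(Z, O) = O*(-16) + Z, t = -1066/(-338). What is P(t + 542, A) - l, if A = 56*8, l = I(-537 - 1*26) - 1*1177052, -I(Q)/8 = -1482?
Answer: 15061451/13 ≈ 1.1586e+6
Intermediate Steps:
I(Q) = 11856 (I(Q) = -8*(-1482) = 11856)
t = 41/13 (t = -1066*(-1/338) = 41/13 ≈ 3.1538)
l = -1165196 (l = 11856 - 1*1177052 = 11856 - 1177052 = -1165196)
A = 448
P(Z, O) = Z - 16*O (P(Z, O) = -16*O + Z = Z - 16*O)
P(t + 542, A) - l = ((41/13 + 542) - 16*448) - 1*(-1165196) = (7087/13 - 7168) + 1165196 = -86097/13 + 1165196 = 15061451/13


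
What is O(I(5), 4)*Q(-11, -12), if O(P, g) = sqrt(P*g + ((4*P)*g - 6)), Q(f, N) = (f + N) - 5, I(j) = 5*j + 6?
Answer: -28*sqrt(614) ≈ -693.81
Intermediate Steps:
I(j) = 6 + 5*j
Q(f, N) = -5 + N + f (Q(f, N) = (N + f) - 5 = -5 + N + f)
O(P, g) = sqrt(-6 + 5*P*g) (O(P, g) = sqrt(P*g + (4*P*g - 6)) = sqrt(P*g + (-6 + 4*P*g)) = sqrt(-6 + 5*P*g))
O(I(5), 4)*Q(-11, -12) = sqrt(-6 + 5*(6 + 5*5)*4)*(-5 - 12 - 11) = sqrt(-6 + 5*(6 + 25)*4)*(-28) = sqrt(-6 + 5*31*4)*(-28) = sqrt(-6 + 620)*(-28) = sqrt(614)*(-28) = -28*sqrt(614)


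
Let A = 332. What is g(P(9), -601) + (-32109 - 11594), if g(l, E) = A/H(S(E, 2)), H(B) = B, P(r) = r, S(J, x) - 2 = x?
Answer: -43620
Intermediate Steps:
S(J, x) = 2 + x
g(l, E) = 83 (g(l, E) = 332/(2 + 2) = 332/4 = 332*(¼) = 83)
g(P(9), -601) + (-32109 - 11594) = 83 + (-32109 - 11594) = 83 - 43703 = -43620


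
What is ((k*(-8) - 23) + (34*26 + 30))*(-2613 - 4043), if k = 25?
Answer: -4599296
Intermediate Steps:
((k*(-8) - 23) + (34*26 + 30))*(-2613 - 4043) = ((25*(-8) - 23) + (34*26 + 30))*(-2613 - 4043) = ((-200 - 23) + (884 + 30))*(-6656) = (-223 + 914)*(-6656) = 691*(-6656) = -4599296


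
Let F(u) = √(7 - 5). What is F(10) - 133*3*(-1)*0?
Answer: √2 ≈ 1.4142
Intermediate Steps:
F(u) = √2
F(10) - 133*3*(-1)*0 = √2 - 133*3*(-1)*0 = √2 - (-399)*0 = √2 - 133*0 = √2 + 0 = √2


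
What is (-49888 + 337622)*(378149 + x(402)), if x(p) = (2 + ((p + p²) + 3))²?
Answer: 7552425421116180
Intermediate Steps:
x(p) = (5 + p + p²)² (x(p) = (2 + (3 + p + p²))² = (5 + p + p²)²)
(-49888 + 337622)*(378149 + x(402)) = (-49888 + 337622)*(378149 + (5 + 402 + 402²)²) = 287734*(378149 + (5 + 402 + 161604)²) = 287734*(378149 + 162011²) = 287734*(378149 + 26247564121) = 287734*26247942270 = 7552425421116180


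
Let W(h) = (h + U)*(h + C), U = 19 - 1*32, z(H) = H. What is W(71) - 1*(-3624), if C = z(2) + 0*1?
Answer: 7858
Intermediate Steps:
U = -13 (U = 19 - 32 = -13)
C = 2 (C = 2 + 0*1 = 2 + 0 = 2)
W(h) = (-13 + h)*(2 + h) (W(h) = (h - 13)*(h + 2) = (-13 + h)*(2 + h))
W(71) - 1*(-3624) = (-26 + 71² - 11*71) - 1*(-3624) = (-26 + 5041 - 781) + 3624 = 4234 + 3624 = 7858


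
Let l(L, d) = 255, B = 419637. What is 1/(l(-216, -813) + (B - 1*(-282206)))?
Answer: 1/702098 ≈ 1.4243e-6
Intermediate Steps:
1/(l(-216, -813) + (B - 1*(-282206))) = 1/(255 + (419637 - 1*(-282206))) = 1/(255 + (419637 + 282206)) = 1/(255 + 701843) = 1/702098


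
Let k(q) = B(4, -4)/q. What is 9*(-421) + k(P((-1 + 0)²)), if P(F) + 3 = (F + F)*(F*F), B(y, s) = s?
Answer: -3785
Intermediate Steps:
P(F) = -3 + 2*F³ (P(F) = -3 + (F + F)*(F*F) = -3 + (2*F)*F² = -3 + 2*F³)
k(q) = -4/q
9*(-421) + k(P((-1 + 0)²)) = 9*(-421) - 4/(-3 + 2*((-1 + 0)²)³) = -3789 - 4/(-3 + 2*((-1)²)³) = -3789 - 4/(-3 + 2*1³) = -3789 - 4/(-3 + 2*1) = -3789 - 4/(-3 + 2) = -3789 - 4/(-1) = -3789 - 4*(-1) = -3789 + 4 = -3785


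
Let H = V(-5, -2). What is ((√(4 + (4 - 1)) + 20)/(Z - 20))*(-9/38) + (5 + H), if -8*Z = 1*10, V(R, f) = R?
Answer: 72/323 + 18*√7/1615 ≈ 0.25240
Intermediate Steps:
Z = -5/4 (Z = -10/8 = -⅛*10 = -5/4 ≈ -1.2500)
H = -5
((√(4 + (4 - 1)) + 20)/(Z - 20))*(-9/38) + (5 + H) = ((√(4 + (4 - 1)) + 20)/(-5/4 - 20))*(-9/38) + (5 - 5) = ((√(4 + 3) + 20)/(-85/4))*(-9*1/38) + 0 = ((√7 + 20)*(-4/85))*(-9/38) + 0 = ((20 + √7)*(-4/85))*(-9/38) + 0 = (-16/17 - 4*√7/85)*(-9/38) + 0 = (72/323 + 18*√7/1615) + 0 = 72/323 + 18*√7/1615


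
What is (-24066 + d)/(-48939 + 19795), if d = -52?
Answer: 12059/14572 ≈ 0.82755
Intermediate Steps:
(-24066 + d)/(-48939 + 19795) = (-24066 - 52)/(-48939 + 19795) = -24118/(-29144) = -24118*(-1/29144) = 12059/14572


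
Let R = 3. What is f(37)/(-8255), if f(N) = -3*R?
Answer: 9/8255 ≈ 0.0010902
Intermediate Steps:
f(N) = -9 (f(N) = -3*3 = -9)
f(37)/(-8255) = -9/(-8255) = -9*(-1/8255) = 9/8255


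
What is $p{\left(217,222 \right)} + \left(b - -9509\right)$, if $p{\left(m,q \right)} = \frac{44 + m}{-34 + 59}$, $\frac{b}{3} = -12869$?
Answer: $- \frac{727189}{25} \approx -29088.0$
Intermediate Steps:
$b = -38607$ ($b = 3 \left(-12869\right) = -38607$)
$p{\left(m,q \right)} = \frac{44}{25} + \frac{m}{25}$ ($p{\left(m,q \right)} = \frac{44 + m}{25} = \left(44 + m\right) \frac{1}{25} = \frac{44}{25} + \frac{m}{25}$)
$p{\left(217,222 \right)} + \left(b - -9509\right) = \left(\frac{44}{25} + \frac{1}{25} \cdot 217\right) - 29098 = \left(\frac{44}{25} + \frac{217}{25}\right) + \left(-38607 + 9509\right) = \frac{261}{25} - 29098 = - \frac{727189}{25}$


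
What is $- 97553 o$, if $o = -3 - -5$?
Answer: $-195106$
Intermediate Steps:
$o = 2$ ($o = -3 + 5 = 2$)
$- 97553 o = \left(-97553\right) 2 = -195106$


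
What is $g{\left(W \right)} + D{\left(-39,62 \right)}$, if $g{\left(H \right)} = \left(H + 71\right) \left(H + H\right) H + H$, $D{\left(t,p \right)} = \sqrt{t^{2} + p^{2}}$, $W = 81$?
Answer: $1994625 + \sqrt{5365} \approx 1.9947 \cdot 10^{6}$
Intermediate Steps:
$D{\left(t,p \right)} = \sqrt{p^{2} + t^{2}}$
$g{\left(H \right)} = H + 2 H^{2} \left(71 + H\right)$ ($g{\left(H \right)} = \left(71 + H\right) 2 H H + H = 2 H \left(71 + H\right) H + H = 2 H^{2} \left(71 + H\right) + H = H + 2 H^{2} \left(71 + H\right)$)
$g{\left(W \right)} + D{\left(-39,62 \right)} = 81 \left(1 + 2 \cdot 81^{2} + 142 \cdot 81\right) + \sqrt{62^{2} + \left(-39\right)^{2}} = 81 \left(1 + 2 \cdot 6561 + 11502\right) + \sqrt{3844 + 1521} = 81 \left(1 + 13122 + 11502\right) + \sqrt{5365} = 81 \cdot 24625 + \sqrt{5365} = 1994625 + \sqrt{5365}$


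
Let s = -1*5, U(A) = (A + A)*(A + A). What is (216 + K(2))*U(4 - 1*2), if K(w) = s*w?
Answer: 3296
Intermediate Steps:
U(A) = 4*A**2 (U(A) = (2*A)*(2*A) = 4*A**2)
s = -5
K(w) = -5*w
(216 + K(2))*U(4 - 1*2) = (216 - 5*2)*(4*(4 - 1*2)**2) = (216 - 10)*(4*(4 - 2)**2) = 206*(4*2**2) = 206*(4*4) = 206*16 = 3296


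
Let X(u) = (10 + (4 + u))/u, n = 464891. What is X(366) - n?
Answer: -85074863/183 ≈ -4.6489e+5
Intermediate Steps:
X(u) = (14 + u)/u
X(366) - n = (14 + 366)/366 - 1*464891 = (1/366)*380 - 464891 = 190/183 - 464891 = -85074863/183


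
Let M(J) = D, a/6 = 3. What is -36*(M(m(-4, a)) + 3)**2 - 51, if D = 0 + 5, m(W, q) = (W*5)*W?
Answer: -2355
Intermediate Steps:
a = 18 (a = 6*3 = 18)
m(W, q) = 5*W**2 (m(W, q) = (5*W)*W = 5*W**2)
D = 5
M(J) = 5
-36*(M(m(-4, a)) + 3)**2 - 51 = -36*(5 + 3)**2 - 51 = -36*8**2 - 51 = -36*64 - 51 = -2304 - 51 = -2355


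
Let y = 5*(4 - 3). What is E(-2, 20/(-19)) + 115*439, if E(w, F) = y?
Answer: 50490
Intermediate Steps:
y = 5 (y = 5*1 = 5)
E(w, F) = 5
E(-2, 20/(-19)) + 115*439 = 5 + 115*439 = 5 + 50485 = 50490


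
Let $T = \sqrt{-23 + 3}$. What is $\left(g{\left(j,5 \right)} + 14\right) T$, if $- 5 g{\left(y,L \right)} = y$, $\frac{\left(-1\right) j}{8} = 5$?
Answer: $44 i \sqrt{5} \approx 98.387 i$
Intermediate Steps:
$j = -40$ ($j = \left(-8\right) 5 = -40$)
$g{\left(y,L \right)} = - \frac{y}{5}$
$T = 2 i \sqrt{5}$ ($T = \sqrt{-20} = 2 i \sqrt{5} \approx 4.4721 i$)
$\left(g{\left(j,5 \right)} + 14\right) T = \left(\left(- \frac{1}{5}\right) \left(-40\right) + 14\right) 2 i \sqrt{5} = \left(8 + 14\right) 2 i \sqrt{5} = 22 \cdot 2 i \sqrt{5} = 44 i \sqrt{5}$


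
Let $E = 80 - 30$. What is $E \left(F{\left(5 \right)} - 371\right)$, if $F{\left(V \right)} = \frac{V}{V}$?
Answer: $-18500$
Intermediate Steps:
$E = 50$
$F{\left(V \right)} = 1$
$E \left(F{\left(5 \right)} - 371\right) = 50 \left(1 - 371\right) = 50 \left(-370\right) = -18500$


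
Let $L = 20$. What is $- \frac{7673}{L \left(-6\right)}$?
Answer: $\frac{7673}{120} \approx 63.942$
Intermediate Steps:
$- \frac{7673}{L \left(-6\right)} = - \frac{7673}{20 \left(-6\right)} = - \frac{7673}{-120} = \left(-7673\right) \left(- \frac{1}{120}\right) = \frac{7673}{120}$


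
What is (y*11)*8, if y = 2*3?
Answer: 528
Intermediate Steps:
y = 6
(y*11)*8 = (6*11)*8 = 66*8 = 528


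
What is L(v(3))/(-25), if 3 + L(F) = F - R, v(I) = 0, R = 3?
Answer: 6/25 ≈ 0.24000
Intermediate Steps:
L(F) = -6 + F (L(F) = -3 + (F - 1*3) = -3 + (F - 3) = -3 + (-3 + F) = -6 + F)
L(v(3))/(-25) = (-6 + 0)/(-25) = -6*(-1/25) = 6/25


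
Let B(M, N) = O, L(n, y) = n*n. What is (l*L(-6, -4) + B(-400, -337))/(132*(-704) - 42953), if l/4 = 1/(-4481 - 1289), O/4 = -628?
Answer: 7247192/392016685 ≈ 0.018487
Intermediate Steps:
L(n, y) = n**2
O = -2512 (O = 4*(-628) = -2512)
B(M, N) = -2512
l = -2/2885 (l = 4/(-4481 - 1289) = 4/(-5770) = 4*(-1/5770) = -2/2885 ≈ -0.00069324)
(l*L(-6, -4) + B(-400, -337))/(132*(-704) - 42953) = (-2/2885*(-6)**2 - 2512)/(132*(-704) - 42953) = (-2/2885*36 - 2512)/(-92928 - 42953) = (-72/2885 - 2512)/(-135881) = -7247192/2885*(-1/135881) = 7247192/392016685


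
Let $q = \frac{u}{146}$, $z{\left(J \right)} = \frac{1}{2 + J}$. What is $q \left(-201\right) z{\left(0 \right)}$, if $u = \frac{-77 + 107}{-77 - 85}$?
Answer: $\frac{335}{2628} \approx 0.12747$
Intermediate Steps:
$u = - \frac{5}{27}$ ($u = \frac{30}{-162} = 30 \left(- \frac{1}{162}\right) = - \frac{5}{27} \approx -0.18519$)
$q = - \frac{5}{3942}$ ($q = - \frac{5}{27 \cdot 146} = \left(- \frac{5}{27}\right) \frac{1}{146} = - \frac{5}{3942} \approx -0.0012684$)
$q \left(-201\right) z{\left(0 \right)} = \frac{\left(- \frac{5}{3942}\right) \left(-201\right)}{2 + 0} = \frac{335}{1314 \cdot 2} = \frac{335}{1314} \cdot \frac{1}{2} = \frac{335}{2628}$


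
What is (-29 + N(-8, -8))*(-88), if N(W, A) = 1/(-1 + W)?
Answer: 23056/9 ≈ 2561.8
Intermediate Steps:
(-29 + N(-8, -8))*(-88) = (-29 + 1/(-1 - 8))*(-88) = (-29 + 1/(-9))*(-88) = (-29 - ⅑)*(-88) = -262/9*(-88) = 23056/9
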